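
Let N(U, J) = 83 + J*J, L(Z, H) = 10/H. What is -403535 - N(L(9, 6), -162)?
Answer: -429862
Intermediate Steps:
N(U, J) = 83 + J²
-403535 - N(L(9, 6), -162) = -403535 - (83 + (-162)²) = -403535 - (83 + 26244) = -403535 - 1*26327 = -403535 - 26327 = -429862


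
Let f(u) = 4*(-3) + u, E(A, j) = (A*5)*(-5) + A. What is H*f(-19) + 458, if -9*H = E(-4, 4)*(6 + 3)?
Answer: 3434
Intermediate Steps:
E(A, j) = -24*A (E(A, j) = (5*A)*(-5) + A = -25*A + A = -24*A)
H = -96 (H = -(-24*(-4))*(6 + 3)/9 = -32*9/3 = -1/9*864 = -96)
f(u) = -12 + u
H*f(-19) + 458 = -96*(-12 - 19) + 458 = -96*(-31) + 458 = 2976 + 458 = 3434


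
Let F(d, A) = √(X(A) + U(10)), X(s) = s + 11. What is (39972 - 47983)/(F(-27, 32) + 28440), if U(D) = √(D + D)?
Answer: -8011/(28440 + √(43 + 2*√5)) ≈ -0.28161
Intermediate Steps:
U(D) = √2*√D (U(D) = √(2*D) = √2*√D)
X(s) = 11 + s
F(d, A) = √(11 + A + 2*√5) (F(d, A) = √((11 + A) + √2*√10) = √((11 + A) + 2*√5) = √(11 + A + 2*√5))
(39972 - 47983)/(F(-27, 32) + 28440) = (39972 - 47983)/(√(11 + 32 + 2*√5) + 28440) = -8011/(√(43 + 2*√5) + 28440) = -8011/(28440 + √(43 + 2*√5))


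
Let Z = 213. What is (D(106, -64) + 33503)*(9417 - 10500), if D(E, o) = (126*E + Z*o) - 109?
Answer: -35866794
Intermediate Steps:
D(E, o) = -109 + 126*E + 213*o (D(E, o) = (126*E + 213*o) - 109 = -109 + 126*E + 213*o)
(D(106, -64) + 33503)*(9417 - 10500) = ((-109 + 126*106 + 213*(-64)) + 33503)*(9417 - 10500) = ((-109 + 13356 - 13632) + 33503)*(-1083) = (-385 + 33503)*(-1083) = 33118*(-1083) = -35866794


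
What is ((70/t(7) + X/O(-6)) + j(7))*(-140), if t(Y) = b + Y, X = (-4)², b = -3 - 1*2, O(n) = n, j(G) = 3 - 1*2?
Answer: -14000/3 ≈ -4666.7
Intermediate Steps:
j(G) = 1 (j(G) = 3 - 2 = 1)
b = -5 (b = -3 - 2 = -5)
X = 16
t(Y) = -5 + Y
((70/t(7) + X/O(-6)) + j(7))*(-140) = ((70/(-5 + 7) + 16/(-6)) + 1)*(-140) = ((70/2 + 16*(-⅙)) + 1)*(-140) = ((70*(½) - 8/3) + 1)*(-140) = ((35 - 8/3) + 1)*(-140) = (97/3 + 1)*(-140) = (100/3)*(-140) = -14000/3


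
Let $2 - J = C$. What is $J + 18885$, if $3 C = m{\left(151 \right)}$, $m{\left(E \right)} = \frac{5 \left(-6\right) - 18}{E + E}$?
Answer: $\frac{2851945}{151} \approx 18887.0$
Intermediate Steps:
$m{\left(E \right)} = - \frac{24}{E}$ ($m{\left(E \right)} = \frac{-30 - 18}{2 E} = - 48 \frac{1}{2 E} = - \frac{24}{E}$)
$C = - \frac{8}{151}$ ($C = \frac{\left(-24\right) \frac{1}{151}}{3} = \frac{1}{3} \left(- \frac{24}{151}\right) = - \frac{8}{151} \approx -0.05298$)
$J = \frac{310}{151}$ ($J = 2 - - \frac{8}{151} = 2 + \frac{8}{151} = \frac{310}{151} \approx 2.053$)
$J + 18885 = \frac{310}{151} + 18885 = \frac{2851945}{151}$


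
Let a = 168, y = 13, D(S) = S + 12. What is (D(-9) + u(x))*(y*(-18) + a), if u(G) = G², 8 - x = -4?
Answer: -9702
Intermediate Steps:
D(S) = 12 + S
x = 12 (x = 8 - 1*(-4) = 8 + 4 = 12)
(D(-9) + u(x))*(y*(-18) + a) = ((12 - 9) + 12²)*(13*(-18) + 168) = (3 + 144)*(-234 + 168) = 147*(-66) = -9702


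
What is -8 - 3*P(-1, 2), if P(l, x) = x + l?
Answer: -11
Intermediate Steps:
P(l, x) = l + x
-8 - 3*P(-1, 2) = -8 - 3*(-1 + 2) = -8 - 3*1 = -8 - 3 = -11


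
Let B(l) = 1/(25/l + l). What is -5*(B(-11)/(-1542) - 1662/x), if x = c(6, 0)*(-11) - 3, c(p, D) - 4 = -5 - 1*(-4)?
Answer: -17322675/75044 ≈ -230.83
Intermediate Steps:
c(p, D) = 3 (c(p, D) = 4 + (-5 - 1*(-4)) = 4 + (-5 + 4) = 4 - 1 = 3)
x = -36 (x = 3*(-11) - 3 = -33 - 3 = -36)
B(l) = 1/(l + 25/l)
-5*(B(-11)/(-1542) - 1662/x) = -5*(-11/(25 + (-11)**2)/(-1542) - 1662/(-36)) = -5*(-11/(25 + 121)*(-1/1542) - 1662*(-1/36)) = -5*(-11/146*(-1/1542) + 277/6) = -5*(11/225132 + 277/6) = -5*3464535/75044 = -17322675/75044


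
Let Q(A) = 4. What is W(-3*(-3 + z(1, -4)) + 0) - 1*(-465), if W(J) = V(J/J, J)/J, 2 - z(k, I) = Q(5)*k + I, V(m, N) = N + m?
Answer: 1399/3 ≈ 466.33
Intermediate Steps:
z(k, I) = 2 - I - 4*k (z(k, I) = 2 - (4*k + I) = 2 - (I + 4*k) = 2 + (-I - 4*k) = 2 - I - 4*k)
W(J) = (1 + J)/J (W(J) = (J + J/J)/J = (J + 1)/J = (1 + J)/J)
W(-3*(-3 + z(1, -4)) + 0) - 1*(-465) = (1 + (-3*(-3 + (2 - 1*(-4) - 4*1)) + 0))/(-3*(-3 + (2 - 1*(-4) - 4*1)) + 0) - 1*(-465) = (1 + (-3*(-3 + (2 + 4 - 4)) + 0))/(-3*(-3 + (2 + 4 - 4)) + 0) + 465 = (1 + (-3*(-3 + 2) + 0))/(-3*(-3 + 2) + 0) + 465 = (1 + (-3*(-1) + 0))/(-3*(-1) + 0) + 465 = (1 + (3 + 0))/(3 + 0) + 465 = (1 + 3)/3 + 465 = (⅓)*4 + 465 = 4/3 + 465 = 1399/3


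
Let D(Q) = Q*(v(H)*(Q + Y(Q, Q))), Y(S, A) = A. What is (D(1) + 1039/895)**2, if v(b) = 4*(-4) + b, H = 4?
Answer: 417834481/801025 ≈ 521.63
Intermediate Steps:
v(b) = -16 + b
D(Q) = -24*Q**2 (D(Q) = Q*((-16 + 4)*(Q + Q)) = Q*(-24*Q) = -24*Q**2)
(D(1) + 1039/895)**2 = (-24*1**2 + 1039/895)**2 = (-24*1 + 1039*(1/895))**2 = (-24 + 1039/895)**2 = (-20441/895)**2 = 417834481/801025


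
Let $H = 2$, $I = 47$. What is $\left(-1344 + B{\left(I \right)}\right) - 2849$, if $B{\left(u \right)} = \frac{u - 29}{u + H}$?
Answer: $- \frac{205439}{49} \approx -4192.6$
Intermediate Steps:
$B{\left(u \right)} = \frac{-29 + u}{2 + u}$ ($B{\left(u \right)} = \frac{u - 29}{u + 2} = \frac{-29 + u}{2 + u}$)
$\left(-1344 + B{\left(I \right)}\right) - 2849 = \left(-1344 + \frac{-29 + 47}{2 + 47}\right) - 2849 = \left(-1344 + \frac{1}{49} \cdot 18\right) - 2849 = \left(-1344 + \frac{18}{49}\right) - 2849 = - \frac{65838}{49} - 2849 = - \frac{205439}{49}$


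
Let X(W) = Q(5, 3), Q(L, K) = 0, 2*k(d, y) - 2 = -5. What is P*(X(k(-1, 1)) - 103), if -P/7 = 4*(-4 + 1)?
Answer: -8652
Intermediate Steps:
k(d, y) = -3/2 (k(d, y) = 1 + (½)*(-5) = 1 - 5/2 = -3/2)
X(W) = 0
P = 84 (P = -28*(-4 + 1) = -28*(-3) = -7*(-12) = 84)
P*(X(k(-1, 1)) - 103) = 84*(0 - 103) = 84*(-103) = -8652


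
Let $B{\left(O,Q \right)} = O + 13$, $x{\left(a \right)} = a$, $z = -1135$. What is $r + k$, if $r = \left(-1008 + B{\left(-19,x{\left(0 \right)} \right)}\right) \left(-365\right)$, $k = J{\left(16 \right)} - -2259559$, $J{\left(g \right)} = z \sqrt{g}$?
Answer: $2625129$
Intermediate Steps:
$J{\left(g \right)} = - 1135 \sqrt{g}$
$B{\left(O,Q \right)} = 13 + O$
$k = 2255019$ ($k = - 1135 \sqrt{16} - -2259559 = \left(-1135\right) 4 + 2259559 = -4540 + 2259559 = 2255019$)
$r = 370110$ ($r = \left(-1008 + \left(13 - 19\right)\right) \left(-365\right) = \left(-1008 - 6\right) \left(-365\right) = \left(-1014\right) \left(-365\right) = 370110$)
$r + k = 370110 + 2255019 = 2625129$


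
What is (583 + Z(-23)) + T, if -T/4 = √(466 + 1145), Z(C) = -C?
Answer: 606 - 12*√179 ≈ 445.45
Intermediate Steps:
T = -12*√179 (T = -4*√(466 + 1145) = -12*√179 ≈ -160.55)
(583 + Z(-23)) + T = (583 - 1*(-23)) - 12*√179 = (583 + 23) - 12*√179 = 606 - 12*√179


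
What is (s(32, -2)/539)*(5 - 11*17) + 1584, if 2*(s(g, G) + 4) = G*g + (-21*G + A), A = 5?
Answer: 122293/77 ≈ 1588.2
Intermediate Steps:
s(g, G) = -3/2 - 21*G/2 + G*g/2 (s(g, G) = -4 + (G*g + (-21*G + 5))/2 = -4 + (G*g + (5 - 21*G))/2 = -4 + (5 - 21*G + G*g)/2 = -4 + (5/2 - 21*G/2 + G*g/2) = -3/2 - 21*G/2 + G*g/2)
(s(32, -2)/539)*(5 - 11*17) + 1584 = ((-3/2 - 21/2*(-2) + (½)*(-2)*32)/539)*(5 - 11*17) + 1584 = ((-3/2 + 21 - 32)*(1/539))*(5 - 187) + 1584 = -25/2*1/539*(-182) + 1584 = -25/1078*(-182) + 1584 = 325/77 + 1584 = 122293/77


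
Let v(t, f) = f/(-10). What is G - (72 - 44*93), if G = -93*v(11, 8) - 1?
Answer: 20467/5 ≈ 4093.4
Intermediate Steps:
v(t, f) = -f/10 (v(t, f) = f*(-⅒) = -f/10)
G = 367/5 (G = -(-93)*8/10 - 1 = -93*(-⅘) - 1 = 372/5 - 1 = 367/5 ≈ 73.400)
G - (72 - 44*93) = 367/5 - (72 - 44*93) = 367/5 - (72 - 4092) = 367/5 - 1*(-4020) = 367/5 + 4020 = 20467/5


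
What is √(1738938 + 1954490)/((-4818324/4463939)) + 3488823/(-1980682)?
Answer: -3488823/1980682 - 4463939*√923357/2409162 ≈ -1782.2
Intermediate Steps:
√(1738938 + 1954490)/((-4818324/4463939)) + 3488823/(-1980682) = √3693428/((-4818324*1/4463939)) + 3488823*(-1/1980682) = (2*√923357)/(-4818324/4463939) - 3488823/1980682 = (2*√923357)*(-4463939/4818324) - 3488823/1980682 = -4463939*√923357/2409162 - 3488823/1980682 = -3488823/1980682 - 4463939*√923357/2409162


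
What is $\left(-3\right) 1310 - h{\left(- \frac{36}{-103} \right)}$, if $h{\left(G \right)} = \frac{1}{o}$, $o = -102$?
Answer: $- \frac{400859}{102} \approx -3930.0$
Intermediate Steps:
$h{\left(G \right)} = - \frac{1}{102}$ ($h{\left(G \right)} = \frac{1}{-102} = - \frac{1}{102}$)
$\left(-3\right) 1310 - h{\left(- \frac{36}{-103} \right)} = \left(-3\right) 1310 - - \frac{1}{102} = -3930 + \frac{1}{102} = - \frac{400859}{102}$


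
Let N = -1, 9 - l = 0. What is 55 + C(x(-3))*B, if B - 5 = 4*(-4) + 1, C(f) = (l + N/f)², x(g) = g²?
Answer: -59545/81 ≈ -735.12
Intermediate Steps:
l = 9 (l = 9 - 1*0 = 9 + 0 = 9)
C(f) = (9 - 1/f)²
B = -10 (B = 5 + (4*(-4) + 1) = 5 + (-16 + 1) = 5 - 15 = -10)
55 + C(x(-3))*B = 55 + ((-1 + 9*(-3)²)²/((-3)²)²)*(-10) = 55 + ((-1 + 9*9)²/9²)*(-10) = 55 + ((-1 + 81)²/81)*(-10) = 55 + ((1/81)*80²)*(-10) = 55 + ((1/81)*6400)*(-10) = 55 + (6400/81)*(-10) = 55 - 64000/81 = -59545/81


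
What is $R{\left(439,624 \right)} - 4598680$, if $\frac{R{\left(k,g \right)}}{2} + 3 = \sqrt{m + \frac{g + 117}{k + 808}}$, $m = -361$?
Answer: $-4598686 + \frac{2 i \sqrt{560434222}}{1247} \approx -4.5987 \cdot 10^{6} + 37.969 i$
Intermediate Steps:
$R{\left(k,g \right)} = -6 + 2 \sqrt{-361 + \frac{117 + g}{808 + k}}$ ($R{\left(k,g \right)} = -6 + 2 \sqrt{-361 + \frac{g + 117}{k + 808}} = -6 + 2 \sqrt{-361 + \frac{117 + g}{808 + k}}$)
$R{\left(439,624 \right)} - 4598680 = \left(-6 + 2 \sqrt{\frac{-291571 + 624 - 158479}{808 + 439}}\right) - 4598680 = \left(-6 + 2 \sqrt{\frac{-291571 + 624 - 158479}{1247}}\right) - 4598680 = \left(-6 + 2 \sqrt{\frac{1}{1247} \left(-449426\right)}\right) - 4598680 = \left(-6 + 2 \sqrt{- \frac{449426}{1247}}\right) - 4598680 = \left(-6 + 2 \frac{i \sqrt{560434222}}{1247}\right) - 4598680 = \left(-6 + \frac{2 i \sqrt{560434222}}{1247}\right) - 4598680 = -4598686 + \frac{2 i \sqrt{560434222}}{1247}$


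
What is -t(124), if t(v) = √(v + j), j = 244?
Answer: -4*√23 ≈ -19.183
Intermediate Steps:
t(v) = √(244 + v) (t(v) = √(v + 244) = √(244 + v))
-t(124) = -√(244 + 124) = -√368 = -4*√23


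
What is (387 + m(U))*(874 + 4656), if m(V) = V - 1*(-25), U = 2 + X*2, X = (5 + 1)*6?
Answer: 2687580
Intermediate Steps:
X = 36 (X = 6*6 = 36)
U = 74 (U = 2 + 36*2 = 2 + 72 = 74)
m(V) = 25 + V (m(V) = V + 25 = 25 + V)
(387 + m(U))*(874 + 4656) = (387 + (25 + 74))*(874 + 4656) = (387 + 99)*5530 = 486*5530 = 2687580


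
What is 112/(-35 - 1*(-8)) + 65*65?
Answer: 113963/27 ≈ 4220.9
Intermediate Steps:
112/(-35 - 1*(-8)) + 65*65 = 112/(-35 + 8) + 4225 = 112/(-27) + 4225 = 112*(-1/27) + 4225 = -112/27 + 4225 = 113963/27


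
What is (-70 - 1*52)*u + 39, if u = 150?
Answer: -18261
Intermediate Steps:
(-70 - 1*52)*u + 39 = (-70 - 1*52)*150 + 39 = (-70 - 52)*150 + 39 = -122*150 + 39 = -18300 + 39 = -18261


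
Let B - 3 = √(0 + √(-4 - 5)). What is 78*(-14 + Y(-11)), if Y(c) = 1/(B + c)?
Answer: -1092 - 78/(8 - √3*√I) ≈ -1103.1 - 2.0152*I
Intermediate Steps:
B = 3 + √3*√I (B = 3 + √(0 + √(-4 - 5)) = 3 + √(0 + √(-9)) = 3 + √(0 + 3*I) = 3 + √(3*I) = 3 + √3*√I ≈ 4.2247 + 1.2247*I)
Y(c) = 1/(3 + c + √3*√I) (Y(c) = 1/((3 + √3*√I) + c) = 1/(3 + c + √3*√I))
78*(-14 + Y(-11)) = 78*(-14 + 1/(3 - 11 + √3*√I)) = 78*(-14 + 1/(-8 + √3*√I)) = -1092 + 78/(-8 + √3*√I)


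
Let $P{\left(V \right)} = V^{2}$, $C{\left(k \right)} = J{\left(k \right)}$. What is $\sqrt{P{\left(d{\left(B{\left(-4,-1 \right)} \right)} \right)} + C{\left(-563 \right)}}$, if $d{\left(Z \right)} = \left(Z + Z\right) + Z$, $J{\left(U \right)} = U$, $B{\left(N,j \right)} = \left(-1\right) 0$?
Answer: $i \sqrt{563} \approx 23.728 i$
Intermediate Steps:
$B{\left(N,j \right)} = 0$
$C{\left(k \right)} = k$
$d{\left(Z \right)} = 3 Z$ ($d{\left(Z \right)} = 2 Z + Z = 3 Z$)
$\sqrt{P{\left(d{\left(B{\left(-4,-1 \right)} \right)} \right)} + C{\left(-563 \right)}} = \sqrt{\left(3 \cdot 0\right)^{2} - 563} = \sqrt{0^{2} - 563} = \sqrt{0 - 563} = \sqrt{-563} = i \sqrt{563}$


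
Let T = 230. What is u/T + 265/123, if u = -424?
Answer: 4399/14145 ≈ 0.31099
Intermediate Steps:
u/T + 265/123 = -424/230 + 265/123 = -424*1/230 + 265*(1/123) = -212/115 + 265/123 = 4399/14145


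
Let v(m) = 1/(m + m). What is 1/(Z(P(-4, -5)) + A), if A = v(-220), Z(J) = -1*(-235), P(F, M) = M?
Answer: 440/103399 ≈ 0.0042554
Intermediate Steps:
Z(J) = 235
v(m) = 1/(2*m)
A = -1/440 (A = (1/2)/(-220) = (1/2)*(-1/220) = -1/440 ≈ -0.0022727)
1/(Z(P(-4, -5)) + A) = 1/(235 - 1/440) = 1/(103399/440) = 440/103399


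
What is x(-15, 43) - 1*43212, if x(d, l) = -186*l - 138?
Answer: -51348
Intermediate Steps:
x(d, l) = -138 - 186*l
x(-15, 43) - 1*43212 = (-138 - 186*43) - 1*43212 = (-138 - 7998) - 43212 = -8136 - 43212 = -51348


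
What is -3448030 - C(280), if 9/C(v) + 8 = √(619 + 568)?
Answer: -3872137762/1123 - 9*√1187/1123 ≈ -3.4480e+6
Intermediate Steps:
C(v) = 9/(-8 + √1187) (C(v) = 9/(-8 + √(619 + 568)) = 9/(-8 + √1187))
-3448030 - C(280) = -3448030 - (72/1123 + 9*√1187/1123) = -3448030 + (-72/1123 - 9*√1187/1123) = -3872137762/1123 - 9*√1187/1123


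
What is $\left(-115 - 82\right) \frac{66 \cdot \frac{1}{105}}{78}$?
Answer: $- \frac{2167}{1365} \approx -1.5875$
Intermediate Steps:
$\left(-115 - 82\right) \frac{66 \cdot \frac{1}{105}}{78} = - 197 \cdot 66 \cdot \frac{1}{105} \cdot \frac{1}{78} = - 197 \cdot \frac{22}{35} \cdot \frac{1}{78} = \left(-197\right) \frac{11}{1365} = - \frac{2167}{1365}$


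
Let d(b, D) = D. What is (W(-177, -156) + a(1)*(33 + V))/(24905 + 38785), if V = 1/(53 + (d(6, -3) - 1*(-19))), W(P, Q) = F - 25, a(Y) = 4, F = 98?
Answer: 14149/4394610 ≈ 0.0032196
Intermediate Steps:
W(P, Q) = 73 (W(P, Q) = 98 - 25 = 73)
V = 1/69 (V = 1/(53 + (-3 - 1*(-19))) = 1/(53 + (-3 + 19)) = 1/(53 + 16) = 1/69 ≈ 0.014493)
(W(-177, -156) + a(1)*(33 + V))/(24905 + 38785) = (73 + 4*(33 + 1/69))/(24905 + 38785) = (73 + 4*(2278/69))/63690 = (73 + 9112/69)*(1/63690) = (14149/69)*(1/63690) = 14149/4394610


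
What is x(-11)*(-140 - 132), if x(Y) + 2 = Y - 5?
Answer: 4896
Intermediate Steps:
x(Y) = -7 + Y (x(Y) = -2 + (Y - 5) = -2 + (-5 + Y) = -7 + Y)
x(-11)*(-140 - 132) = (-7 - 11)*(-140 - 132) = -18*(-272) = 4896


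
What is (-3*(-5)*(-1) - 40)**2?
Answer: 3025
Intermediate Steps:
(-3*(-5)*(-1) - 40)**2 = (15*(-1) - 40)**2 = (-15 - 40)**2 = (-55)**2 = 3025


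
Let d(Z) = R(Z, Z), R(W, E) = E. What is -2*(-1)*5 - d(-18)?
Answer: 28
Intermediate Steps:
d(Z) = Z
-2*(-1)*5 - d(-18) = -2*(-1)*5 - 1*(-18) = 2*5 + 18 = 10 + 18 = 28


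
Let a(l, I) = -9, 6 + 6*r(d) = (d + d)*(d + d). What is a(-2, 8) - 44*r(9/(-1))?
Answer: -2341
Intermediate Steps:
r(d) = -1 + 2*d²/3 (r(d) = -1 + ((d + d)*(d + d))/6 = -1 + ((2*d)*(2*d))/6 = -1 + (4*d²)/6 = -1 + 2*d²/3)
a(-2, 8) - 44*r(9/(-1)) = -9 - 44*(-1 + 2*(9/(-1))²/3) = -9 - 44*(-1 + 2*(9*(-1))²/3) = -9 - 44*(-1 + (⅔)*(-9)²) = -9 - 44*(-1 + (⅔)*81) = -9 - 44*(-1 + 54) = -9 - 44*53 = -9 - 2332 = -2341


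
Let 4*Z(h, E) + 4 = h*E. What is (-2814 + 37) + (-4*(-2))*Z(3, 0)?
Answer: -2785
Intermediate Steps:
Z(h, E) = -1 + E*h/4 (Z(h, E) = -1 + (h*E)/4 = -1 + (E*h)/4 = -1 + E*h/4)
(-2814 + 37) + (-4*(-2))*Z(3, 0) = (-2814 + 37) + (-4*(-2))*(-1 + (1/4)*0*3) = -2777 + 8*(-1 + 0) = -2777 + 8*(-1) = -2777 - 8 = -2785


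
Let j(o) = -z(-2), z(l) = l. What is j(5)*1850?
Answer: 3700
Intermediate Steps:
j(o) = 2 (j(o) = -1*(-2) = 2)
j(5)*1850 = 2*1850 = 3700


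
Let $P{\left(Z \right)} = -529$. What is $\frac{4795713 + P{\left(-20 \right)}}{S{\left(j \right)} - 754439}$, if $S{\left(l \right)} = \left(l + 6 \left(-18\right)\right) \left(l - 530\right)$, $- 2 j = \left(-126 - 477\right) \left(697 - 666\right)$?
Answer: $\frac{19180736}{322787185} \approx 0.059422$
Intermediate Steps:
$j = \frac{18693}{2}$ ($j = - \frac{\left(-126 - 477\right) \left(697 - 666\right)}{2} = - \frac{\left(-603\right) 31}{2} = \left(- \frac{1}{2}\right) \left(-18693\right) = \frac{18693}{2} \approx 9346.5$)
$S{\left(l \right)} = \left(-530 + l\right) \left(-108 + l\right)$ ($S{\left(l \right)} = \left(l - 108\right) \left(-530 + l\right) = \left(-108 + l\right) \left(-530 + l\right) = \left(-530 + l\right) \left(-108 + l\right)$)
$\frac{4795713 + P{\left(-20 \right)}}{S{\left(j \right)} - 754439} = \frac{4795713 - 529}{\left(57240 + \left(\frac{18693}{2}\right)^{2} - 5963067\right) - 754439} = \frac{4795184}{\left(57240 + \frac{349428249}{4} - 5963067\right) - 754439} = \frac{4795184}{\frac{325804941}{4} - 754439} = \frac{4795184}{\frac{322787185}{4}} = 4795184 \cdot \frac{4}{322787185} = \frac{19180736}{322787185}$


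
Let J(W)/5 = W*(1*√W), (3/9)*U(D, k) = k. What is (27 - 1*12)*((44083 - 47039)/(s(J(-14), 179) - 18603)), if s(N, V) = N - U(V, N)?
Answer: 824857020/346346009 + 6207600*I*√14/346346009 ≈ 2.3816 + 0.067062*I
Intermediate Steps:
U(D, k) = 3*k
J(W) = 5*W^(3/2) (J(W) = 5*(W*(1*√W)) = 5*(W*√W) = 5*W^(3/2))
s(N, V) = -2*N (s(N, V) = N - 3*N = -2*N)
(27 - 1*12)*((44083 - 47039)/(s(J(-14), 179) - 18603)) = (27 - 1*12)*((44083 - 47039)/(-10*(-14)^(3/2) - 18603)) = (27 - 12)*(-2956/(-10*(-14*I*√14) - 18603)) = 15*(-2956/(-(-140)*I*√14 - 18603)) = 15*(-2956/(140*I*√14 - 18603)) = 15*(-2956/(-18603 + 140*I*√14)) = -44340/(-18603 + 140*I*√14)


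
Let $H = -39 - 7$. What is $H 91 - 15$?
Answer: $-4201$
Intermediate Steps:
$H = -46$
$H 91 - 15 = \left(-46\right) 91 - 15 = -4186 - 15 = -4201$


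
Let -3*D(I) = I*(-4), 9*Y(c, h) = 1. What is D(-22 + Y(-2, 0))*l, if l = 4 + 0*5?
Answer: -3152/27 ≈ -116.74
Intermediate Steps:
Y(c, h) = ⅑ (Y(c, h) = (⅑)*1 = ⅑)
l = 4 (l = 4 + 0 = 4)
D(I) = 4*I/3 (D(I) = -I*(-4)/3 = -(-4)*I/3 = 4*I/3)
D(-22 + Y(-2, 0))*l = (4*(-22 + ⅑)/3)*4 = ((4/3)*(-197/9))*4 = -788/27*4 = -3152/27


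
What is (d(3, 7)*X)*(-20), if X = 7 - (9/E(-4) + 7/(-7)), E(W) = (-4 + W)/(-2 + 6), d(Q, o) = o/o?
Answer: -250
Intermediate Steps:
d(Q, o) = 1
E(W) = -1 + W/4 (E(W) = (-4 + W)/4 = (-4 + W)*(1/4) = -1 + W/4)
X = 25/2 (X = 7 - (9/(-1 + (1/4)*(-4)) + 7/(-7)) = 7 - (9/(-1 - 1) + 7*(-1/7)) = 7 - (9/(-2) - 1) = 7 - (9*(-1/2) - 1) = 7 - (-9/2 - 1) = 7 - 1*(-11/2) = 7 + 11/2 = 25/2 ≈ 12.500)
(d(3, 7)*X)*(-20) = (1*(25/2))*(-20) = (25/2)*(-20) = -250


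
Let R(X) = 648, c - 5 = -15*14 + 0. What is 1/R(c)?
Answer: 1/648 ≈ 0.0015432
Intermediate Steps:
c = -205 (c = 5 + (-15*14 + 0) = 5 + (-210 + 0) = 5 - 210 = -205)
1/R(c) = 1/648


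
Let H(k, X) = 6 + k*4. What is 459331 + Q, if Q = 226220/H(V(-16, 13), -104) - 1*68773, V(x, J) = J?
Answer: 11439292/29 ≈ 3.9446e+5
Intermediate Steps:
H(k, X) = 6 + 4*k
Q = -1881307/29 (Q = 226220/(6 + 4*13) - 1*68773 = 226220/(6 + 52) - 68773 = 226220/58 - 68773 = 226220*(1/58) - 68773 = 113110/29 - 68773 = -1881307/29 ≈ -64873.)
459331 + Q = 459331 - 1881307/29 = 11439292/29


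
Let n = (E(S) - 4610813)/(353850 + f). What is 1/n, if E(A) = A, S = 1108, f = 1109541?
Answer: -1463391/4609705 ≈ -0.31746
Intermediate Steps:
n = -4609705/1463391 (n = (1108 - 4610813)/(353850 + 1109541) = -4609705/1463391 ≈ -3.1500)
1/n = 1/(-4609705/1463391) = -1463391/4609705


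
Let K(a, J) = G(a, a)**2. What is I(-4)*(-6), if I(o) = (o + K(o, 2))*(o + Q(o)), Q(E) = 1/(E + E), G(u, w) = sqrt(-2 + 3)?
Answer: -297/4 ≈ -74.250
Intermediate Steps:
G(u, w) = 1 (G(u, w) = sqrt(1) = 1)
Q(E) = 1/(2*E)
K(a, J) = 1 (K(a, J) = 1**2 = 1)
I(o) = (1 + o)*(o + 1/(2*o)) (I(o) = (o + 1)*(o + 1/(2*o)) = (1 + o)*(o + 1/(2*o)))
I(-4)*(-6) = (1/2 - 4 + (-4)**2 + (1/2)/(-4))*(-6) = (1/2 - 4 + 16 + (1/2)*(-1/4))*(-6) = (1/2 - 4 + 16 - 1/8)*(-6) = (99/8)*(-6) = -297/4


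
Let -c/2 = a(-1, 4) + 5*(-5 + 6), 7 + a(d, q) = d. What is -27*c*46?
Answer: -7452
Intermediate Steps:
a(d, q) = -7 + d
c = 6 (c = -2*((-7 - 1) + 5*(-5 + 6)) = -2*(-8 + 5*1) = -2*(-8 + 5) = -2*(-3) = 6)
-27*c*46 = -27*6*46 = -162*46 = -7452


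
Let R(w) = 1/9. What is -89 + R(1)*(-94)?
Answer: -895/9 ≈ -99.444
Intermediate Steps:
R(w) = ⅑
-89 + R(1)*(-94) = -89 + (⅑)*(-94) = -89 - 94/9 = -895/9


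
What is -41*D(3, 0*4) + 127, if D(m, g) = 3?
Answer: 4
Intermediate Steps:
-41*D(3, 0*4) + 127 = -41*3 + 127 = -123 + 127 = 4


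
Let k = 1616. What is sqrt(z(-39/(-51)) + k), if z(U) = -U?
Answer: 9*sqrt(5763)/17 ≈ 40.190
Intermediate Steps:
sqrt(z(-39/(-51)) + k) = sqrt(-(-39)/(-51) + 1616) = sqrt(-(-39)*(-1)/51 + 1616) = sqrt(-1*13/17 + 1616) = sqrt(-13/17 + 1616) = sqrt(27459/17) = 9*sqrt(5763)/17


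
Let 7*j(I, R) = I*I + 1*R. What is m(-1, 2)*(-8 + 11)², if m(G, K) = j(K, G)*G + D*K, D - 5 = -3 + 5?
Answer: 855/7 ≈ 122.14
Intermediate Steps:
j(I, R) = R/7 + I²/7 (j(I, R) = (I*I + 1*R)/7 = (I² + R)/7 = (R + I²)/7 = R/7 + I²/7)
D = 7 (D = 5 + (-3 + 5) = 5 + 2 = 7)
m(G, K) = 7*K + G*(G/7 + K²/7) (m(G, K) = (G/7 + K²/7)*G + 7*K = G*(G/7 + K²/7) + 7*K = 7*K + G*(G/7 + K²/7))
m(-1, 2)*(-8 + 11)² = (7*2 + (⅐)*(-1)*(-1 + 2²))*(-8 + 11)² = (14 + (⅐)*(-1)*(-1 + 4))*3² = (14 + (⅐)*(-1)*3)*9 = (14 - 3/7)*9 = (95/7)*9 = 855/7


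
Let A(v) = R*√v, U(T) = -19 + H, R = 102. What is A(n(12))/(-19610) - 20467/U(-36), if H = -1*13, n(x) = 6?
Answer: 20467/32 - 51*√6/9805 ≈ 639.58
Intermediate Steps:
H = -13
U(T) = -32 (U(T) = -19 - 13 = -32)
A(v) = 102*√v
A(n(12))/(-19610) - 20467/U(-36) = (102*√6)/(-19610) - 20467/(-32) = (102*√6)*(-1/19610) - 20467*(-1/32) = -51*√6/9805 + 20467/32 = 20467/32 - 51*√6/9805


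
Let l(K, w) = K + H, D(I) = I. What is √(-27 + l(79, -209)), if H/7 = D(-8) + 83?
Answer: √577 ≈ 24.021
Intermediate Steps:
H = 525 (H = 7*(-8 + 83) = 7*75 = 525)
l(K, w) = 525 + K (l(K, w) = K + 525 = 525 + K)
√(-27 + l(79, -209)) = √(-27 + (525 + 79)) = √(-27 + 604) = √577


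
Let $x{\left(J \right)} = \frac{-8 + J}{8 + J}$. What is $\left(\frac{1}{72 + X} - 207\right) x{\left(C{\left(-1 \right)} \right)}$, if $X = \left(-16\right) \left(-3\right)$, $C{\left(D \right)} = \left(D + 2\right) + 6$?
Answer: $\frac{24839}{1800} \approx 13.799$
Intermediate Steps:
$C{\left(D \right)} = 8 + D$ ($C{\left(D \right)} = \left(2 + D\right) + 6 = 8 + D$)
$X = 48$
$x{\left(J \right)} = \frac{-8 + J}{8 + J}$
$\left(\frac{1}{72 + X} - 207\right) x{\left(C{\left(-1 \right)} \right)} = \left(\frac{1}{72 + 48} - 207\right) \frac{-8 + \left(8 - 1\right)}{8 + \left(8 - 1\right)} = \left(\frac{1}{120} - 207\right) \frac{-8 + 7}{8 + 7} = \left(\frac{1}{120} - 207\right) \frac{1}{15} \left(-1\right) = - \frac{24839 \cdot \frac{1}{15} \left(-1\right)}{120} = \left(- \frac{24839}{120}\right) \left(- \frac{1}{15}\right) = \frac{24839}{1800}$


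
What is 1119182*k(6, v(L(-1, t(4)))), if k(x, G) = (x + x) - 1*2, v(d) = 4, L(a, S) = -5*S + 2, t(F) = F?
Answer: 11191820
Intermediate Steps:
L(a, S) = 2 - 5*S
k(x, G) = -2 + 2*x (k(x, G) = 2*x - 2 = -2 + 2*x)
1119182*k(6, v(L(-1, t(4)))) = 1119182*(-2 + 2*6) = 1119182*(-2 + 12) = 1119182*10 = 11191820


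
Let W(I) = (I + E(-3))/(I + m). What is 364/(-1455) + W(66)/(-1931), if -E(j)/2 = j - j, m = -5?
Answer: -42971954/171385905 ≈ -0.25073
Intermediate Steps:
E(j) = 0 (E(j) = -2*(j - j) = -2*0 = 0)
W(I) = I/(-5 + I) (W(I) = (I + 0)/(I - 5) = I/(-5 + I))
364/(-1455) + W(66)/(-1931) = 364/(-1455) + (66/(-5 + 66))/(-1931) = 364*(-1/1455) + (66/61)*(-1/1931) = -364/1455 + (66*(1/61))*(-1/1931) = -364/1455 + (66/61)*(-1/1931) = -364/1455 - 66/117791 = -42971954/171385905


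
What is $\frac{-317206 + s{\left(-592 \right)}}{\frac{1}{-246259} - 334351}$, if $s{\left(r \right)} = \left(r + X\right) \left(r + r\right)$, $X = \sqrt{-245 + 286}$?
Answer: $- \frac{47247497999}{41168471455} + \frac{145785328 \sqrt{41}}{41168471455} \approx -1.125$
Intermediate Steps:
$X = \sqrt{41} \approx 6.4031$
$s{\left(r \right)} = 2 r \left(r + \sqrt{41}\right)$ ($s{\left(r \right)} = \left(r + \sqrt{41}\right) \left(r + r\right) = \left(r + \sqrt{41}\right) 2 r = 2 r \left(r + \sqrt{41}\right)$)
$\frac{-317206 + s{\left(-592 \right)}}{\frac{1}{-246259} - 334351} = \frac{-317206 + 2 \left(-592\right) \left(-592 + \sqrt{41}\right)}{\frac{1}{-246259} - 334351} = \frac{-317206 + \left(700928 - 1184 \sqrt{41}\right)}{- \frac{1}{246259} - 334351} = \frac{383722 - 1184 \sqrt{41}}{- \frac{82336942910}{246259}} = \left(383722 - 1184 \sqrt{41}\right) \left(- \frac{246259}{82336942910}\right) = - \frac{47247497999}{41168471455} + \frac{145785328 \sqrt{41}}{41168471455}$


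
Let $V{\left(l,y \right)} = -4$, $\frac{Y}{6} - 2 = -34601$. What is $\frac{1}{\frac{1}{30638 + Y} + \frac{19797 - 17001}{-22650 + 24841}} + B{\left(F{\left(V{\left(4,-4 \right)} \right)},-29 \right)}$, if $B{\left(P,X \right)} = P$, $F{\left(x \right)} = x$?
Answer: $- \frac{1591356544}{494766785} \approx -3.2164$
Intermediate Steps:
$Y = -207594$ ($Y = 12 + 6 \left(-34601\right) = 12 - 207606 = -207594$)
$\frac{1}{\frac{1}{30638 + Y} + \frac{19797 - 17001}{-22650 + 24841}} + B{\left(F{\left(V{\left(4,-4 \right)} \right)},-29 \right)} = \frac{1}{\frac{1}{30638 - 207594} + \frac{19797 - 17001}{-22650 + 24841}} - 4 = \frac{1}{\frac{1}{-176956} + \frac{2796}{2191}} - 4 = \frac{1}{- \frac{1}{176956} + 2796 \cdot \frac{1}{2191}} - 4 = \frac{1}{- \frac{1}{176956} + \frac{2796}{2191}} - 4 = \frac{1}{\frac{494766785}{387710596}} - 4 = \frac{387710596}{494766785} - 4 = - \frac{1591356544}{494766785}$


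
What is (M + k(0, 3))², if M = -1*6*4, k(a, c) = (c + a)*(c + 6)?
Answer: 9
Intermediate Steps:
k(a, c) = (6 + c)*(a + c) (k(a, c) = (a + c)*(6 + c) = (6 + c)*(a + c))
M = -24 (M = -6*4 = -24)
(M + k(0, 3))² = (-24 + (3² + 6*0 + 6*3 + 0*3))² = (-24 + (9 + 0 + 18 + 0))² = (-24 + 27)² = 3² = 9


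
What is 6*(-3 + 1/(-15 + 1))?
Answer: -129/7 ≈ -18.429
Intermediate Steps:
6*(-3 + 1/(-15 + 1)) = 6*(-3 + 1/(-14)) = 6*(-3 - 1/14) = 6*(-43/14) = -129/7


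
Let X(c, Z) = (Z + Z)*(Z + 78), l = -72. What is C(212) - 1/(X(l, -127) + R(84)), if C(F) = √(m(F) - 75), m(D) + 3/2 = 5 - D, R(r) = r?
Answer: -1/12530 + 9*I*√14/2 ≈ -7.9808e-5 + 16.837*I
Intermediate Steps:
X(c, Z) = 2*Z*(78 + Z) (X(c, Z) = (2*Z)*(78 + Z) = 2*Z*(78 + Z))
m(D) = 7/2 - D (m(D) = -3/2 + (5 - D) = 7/2 - D)
C(F) = √(-143/2 - F) (C(F) = √((7/2 - F) - 75) = √(-143/2 - F))
C(212) - 1/(X(l, -127) + R(84)) = √(-286 - 4*212)/2 - 1/(2*(-127)*(78 - 127) + 84) = √(-286 - 848)/2 - 1/(2*(-127)*(-49) + 84) = √(-1134)/2 - 1/(12446 + 84) = (9*I*√14)/2 - 1/12530 = 9*I*√14/2 - 1*1/12530 = 9*I*√14/2 - 1/12530 = -1/12530 + 9*I*√14/2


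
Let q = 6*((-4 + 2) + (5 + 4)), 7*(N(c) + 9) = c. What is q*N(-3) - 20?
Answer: -416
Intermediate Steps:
N(c) = -9 + c/7
q = 42 (q = 6*(-2 + 9) = 6*7 = 42)
q*N(-3) - 20 = 42*(-9 + (1/7)*(-3)) - 20 = 42*(-9 - 3/7) - 20 = 42*(-66/7) - 20 = -396 - 20 = -416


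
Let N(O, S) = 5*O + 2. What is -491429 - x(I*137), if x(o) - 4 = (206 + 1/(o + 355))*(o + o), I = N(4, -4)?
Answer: -5839160197/3369 ≈ -1.7332e+6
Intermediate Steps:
N(O, S) = 2 + 5*O
I = 22 (I = 2 + 5*4 = 2 + 20 = 22)
x(o) = 4 + 2*o*(206 + 1/(355 + o)) (x(o) = 4 + (206 + 1/(o + 355))*(o + o) = 4 + (206 + 1/(355 + o))*(2*o) = 4 + 2*o*(206 + 1/(355 + o)))
-491429 - x(I*137) = -491429 - 2*(710 + 206*(22*137)² + 73133*(22*137))/(355 + 22*137) = -491429 - 2*(710 + 206*3014² + 73133*3014)/(355 + 3014) = -491429 - 2*(710 + 206*9084196 + 220422862)/3369 = -491429 - 2*(710 + 1871344376 + 220422862)/3369 = -491429 - 2*2091767948/3369 = -491429 - 1*4183535896/3369 = -491429 - 4183535896/3369 = -5839160197/3369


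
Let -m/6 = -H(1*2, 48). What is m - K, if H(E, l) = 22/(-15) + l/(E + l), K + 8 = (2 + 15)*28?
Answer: -11776/25 ≈ -471.04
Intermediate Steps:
K = 468 (K = -8 + (2 + 15)*28 = -8 + 17*28 = -8 + 476 = 468)
H(E, l) = -22/15 + l/(E + l) (H(E, l) = 22*(-1/15) + l/(E + l) = -22/15 + l/(E + l))
m = -76/25 (m = -(-6)*(-22*2 - 7*48)/(15*(1*2 + 48)) = -(-6)*(-22*2 - 336)/(15*(2 + 48)) = -(-6)*(1/15)*(-44 - 336)/50 = -(-6)*(1/15)*(1/50)*(-380) = -(-6)*(-38)/75 = -6*38/75 = -76/25 ≈ -3.0400)
m - K = -76/25 - 1*468 = -76/25 - 468 = -11776/25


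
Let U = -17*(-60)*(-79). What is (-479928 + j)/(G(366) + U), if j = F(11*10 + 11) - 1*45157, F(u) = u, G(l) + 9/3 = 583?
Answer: 131241/20000 ≈ 6.5620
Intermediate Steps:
G(l) = 580 (G(l) = -3 + 583 = 580)
U = -80580 (U = 1020*(-79) = -80580)
j = -45036 (j = (11*10 + 11) - 1*45157 = (110 + 11) - 45157 = 121 - 45157 = -45036)
(-479928 + j)/(G(366) + U) = (-479928 - 45036)/(580 - 80580) = -524964/(-80000) = -524964*(-1/80000) = 131241/20000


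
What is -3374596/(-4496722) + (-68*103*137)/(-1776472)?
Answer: 1288711988371/998537590598 ≈ 1.2906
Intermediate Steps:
-3374596/(-4496722) + (-68*103*137)/(-1776472) = -3374596*(-1/4496722) - 7004*137*(-1/1776472) = 1687298/2248361 - 959548*(-1/1776472) = 1687298/2248361 + 239887/444118 = 1288711988371/998537590598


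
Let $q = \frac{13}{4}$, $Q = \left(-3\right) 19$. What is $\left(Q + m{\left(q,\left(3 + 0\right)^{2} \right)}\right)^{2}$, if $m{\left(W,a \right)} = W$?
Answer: $\frac{46225}{16} \approx 2889.1$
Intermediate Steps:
$Q = -57$
$q = \frac{13}{4}$ ($q = 13 \cdot \frac{1}{4} = \frac{13}{4} \approx 3.25$)
$\left(Q + m{\left(q,\left(3 + 0\right)^{2} \right)}\right)^{2} = \left(-57 + \frac{13}{4}\right)^{2} = \left(- \frac{215}{4}\right)^{2} = \frac{46225}{16}$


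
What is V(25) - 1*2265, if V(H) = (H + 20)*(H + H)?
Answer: -15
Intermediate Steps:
V(H) = 2*H*(20 + H) (V(H) = (20 + H)*(2*H) = 2*H*(20 + H))
V(25) - 1*2265 = 2*25*(20 + 25) - 1*2265 = 2*25*45 - 2265 = 2250 - 2265 = -15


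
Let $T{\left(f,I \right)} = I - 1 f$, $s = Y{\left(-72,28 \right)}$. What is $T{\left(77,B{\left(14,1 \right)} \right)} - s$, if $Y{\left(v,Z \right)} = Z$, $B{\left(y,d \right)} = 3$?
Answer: $-102$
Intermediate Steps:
$s = 28$
$T{\left(f,I \right)} = I - f$
$T{\left(77,B{\left(14,1 \right)} \right)} - s = \left(3 - 77\right) - 28 = -74 - 28 = -102$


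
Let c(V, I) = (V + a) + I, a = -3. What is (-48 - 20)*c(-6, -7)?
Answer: 1088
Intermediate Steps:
c(V, I) = -3 + I + V (c(V, I) = (V - 3) + I = (-3 + V) + I = -3 + I + V)
(-48 - 20)*c(-6, -7) = (-48 - 20)*(-3 - 7 - 6) = -68*(-16) = 1088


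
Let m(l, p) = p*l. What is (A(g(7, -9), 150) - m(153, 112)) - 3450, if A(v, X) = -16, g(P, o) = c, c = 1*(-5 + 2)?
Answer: -20602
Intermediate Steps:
c = -3 (c = 1*(-3) = -3)
g(P, o) = -3
m(l, p) = l*p
(A(g(7, -9), 150) - m(153, 112)) - 3450 = (-16 - 153*112) - 3450 = (-16 - 1*17136) - 3450 = (-16 - 17136) - 3450 = -17152 - 3450 = -20602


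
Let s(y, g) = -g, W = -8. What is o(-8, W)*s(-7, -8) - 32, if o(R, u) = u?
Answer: -96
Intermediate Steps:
o(-8, W)*s(-7, -8) - 32 = -(-8)*(-8) - 32 = -8*8 - 32 = -64 - 32 = -96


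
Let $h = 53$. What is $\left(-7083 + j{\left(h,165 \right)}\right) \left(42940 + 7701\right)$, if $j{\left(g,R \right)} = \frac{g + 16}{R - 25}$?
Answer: $- \frac{50213134191}{140} \approx -3.5867 \cdot 10^{8}$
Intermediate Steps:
$j{\left(g,R \right)} = \frac{16 + g}{-25 + R}$
$\left(-7083 + j{\left(h,165 \right)}\right) \left(42940 + 7701\right) = \left(-7083 + \frac{16 + 53}{-25 + 165}\right) \left(42940 + 7701\right) = \left(-7083 + \frac{1}{140} \cdot 69\right) 50641 = \left(-7083 + \frac{69}{140}\right) 50641 = \left(- \frac{991551}{140}\right) 50641 = - \frac{50213134191}{140}$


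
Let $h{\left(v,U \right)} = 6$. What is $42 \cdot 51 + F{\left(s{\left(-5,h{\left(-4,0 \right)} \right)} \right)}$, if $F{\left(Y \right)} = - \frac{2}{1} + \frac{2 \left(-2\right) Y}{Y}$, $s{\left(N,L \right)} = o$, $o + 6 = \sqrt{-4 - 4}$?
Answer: $2136$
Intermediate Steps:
$o = -6 + 2 i \sqrt{2}$ ($o = -6 + \sqrt{-4 - 4} = -6 + \sqrt{-8} = -6 + 2 i \sqrt{2} \approx -6.0 + 2.8284 i$)
$s{\left(N,L \right)} = -6 + 2 i \sqrt{2}$
$F{\left(Y \right)} = -6$ ($F{\left(Y \right)} = \left(-2\right) 1 + \frac{\left(-4\right) Y}{Y} = -2 - 4 = -6$)
$42 \cdot 51 + F{\left(s{\left(-5,h{\left(-4,0 \right)} \right)} \right)} = 42 \cdot 51 - 6 = 2142 - 6 = 2136$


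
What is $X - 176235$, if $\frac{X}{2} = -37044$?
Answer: $-250323$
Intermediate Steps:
$X = -74088$ ($X = 2 \left(-37044\right) = -74088$)
$X - 176235 = -74088 - 176235 = -250323$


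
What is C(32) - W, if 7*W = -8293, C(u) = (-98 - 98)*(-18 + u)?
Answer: -10915/7 ≈ -1559.3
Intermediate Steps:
C(u) = 3528 - 196*u (C(u) = -196*(-18 + u) = 3528 - 196*u)
W = -8293/7 (W = (1/7)*(-8293) = -8293/7 ≈ -1184.7)
C(32) - W = (3528 - 196*32) - 1*(-8293/7) = (3528 - 6272) + 8293/7 = -2744 + 8293/7 = -10915/7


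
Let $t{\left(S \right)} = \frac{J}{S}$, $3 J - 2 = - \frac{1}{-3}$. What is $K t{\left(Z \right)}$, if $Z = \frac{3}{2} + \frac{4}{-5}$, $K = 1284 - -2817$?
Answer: $\frac{13670}{3} \approx 4556.7$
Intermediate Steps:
$J = \frac{7}{9}$ ($J = \frac{2}{3} + \frac{\left(-1\right) \frac{1}{-3}}{3} = \frac{2}{3} + \frac{\left(-1\right) \left(- \frac{1}{3}\right)}{3} = \frac{2}{3} + \frac{1}{3} \cdot \frac{1}{3} = \frac{2}{3} + \frac{1}{9} = \frac{7}{9} \approx 0.77778$)
$K = 4101$ ($K = 1284 + 2817 = 4101$)
$Z = \frac{7}{10}$ ($Z = 3 \cdot \frac{1}{2} + 4 \left(- \frac{1}{5}\right) = \frac{3}{2} - \frac{4}{5} = \frac{7}{10} \approx 0.7$)
$t{\left(S \right)} = \frac{7}{9 S}$
$K t{\left(Z \right)} = 4101 \frac{7}{9 \cdot \frac{7}{10}} = 4101 \cdot \frac{7}{9} \cdot \frac{10}{7} = 4101 \cdot \frac{10}{9} = \frac{13670}{3}$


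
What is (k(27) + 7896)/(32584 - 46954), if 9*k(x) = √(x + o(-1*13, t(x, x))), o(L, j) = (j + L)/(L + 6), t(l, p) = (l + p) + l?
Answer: -1316/2395 - 11*√7/905310 ≈ -0.54951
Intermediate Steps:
t(l, p) = p + 2*l
o(L, j) = (L + j)/(6 + L)
k(x) = √(13/7 + 4*x/7)/9 (k(x) = √(x + (-1*13 + (x + 2*x))/(6 - 1*13))/9 = √(x + (-13 + 3*x)/(6 - 13))/9 = √(x + (-13 + 3*x)/(-7))/9 = √(x - (-13 + 3*x)/7)/9 = √(x + (13/7 - 3*x/7))/9 = √(13/7 + 4*x/7)/9)
(k(27) + 7896)/(32584 - 46954) = (√(91 + 28*27)/63 + 7896)/(32584 - 46954) = (√(91 + 756)/63 + 7896)/(-14370) = (√847/63 + 7896)*(-1/14370) = ((11*√7)/63 + 7896)*(-1/14370) = (11*√7/63 + 7896)*(-1/14370) = (7896 + 11*√7/63)*(-1/14370) = -1316/2395 - 11*√7/905310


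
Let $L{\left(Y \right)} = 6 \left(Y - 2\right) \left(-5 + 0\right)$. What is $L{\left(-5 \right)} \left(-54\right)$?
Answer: $-11340$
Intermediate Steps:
$L{\left(Y \right)} = 60 - 30 Y$ ($L{\left(Y \right)} = 6 \left(-2 + Y\right) \left(-5\right) = \left(-12 + 6 Y\right) \left(-5\right) = 60 - 30 Y$)
$L{\left(-5 \right)} \left(-54\right) = \left(60 - -150\right) \left(-54\right) = \left(60 + 150\right) \left(-54\right) = 210 \left(-54\right) = -11340$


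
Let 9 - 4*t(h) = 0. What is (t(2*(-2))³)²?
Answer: 531441/4096 ≈ 129.75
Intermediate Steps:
t(h) = 9/4 (t(h) = 9/4 - ¼*0 = 9/4 + 0 = 9/4)
(t(2*(-2))³)² = ((9/4)³)² = (729/64)² = 531441/4096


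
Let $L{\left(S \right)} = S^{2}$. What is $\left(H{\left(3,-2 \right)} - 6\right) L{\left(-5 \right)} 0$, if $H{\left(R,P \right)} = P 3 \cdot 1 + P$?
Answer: $0$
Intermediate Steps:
$H{\left(R,P \right)} = 4 P$ ($H{\left(R,P \right)} = 3 P 1 + P = 3 P + P = 4 P$)
$\left(H{\left(3,-2 \right)} - 6\right) L{\left(-5 \right)} 0 = \left(4 \left(-2\right) - 6\right) \left(-5\right)^{2} \cdot 0 = \left(-8 - 6\right) 25 \cdot 0 = \left(-14\right) 25 \cdot 0 = \left(-350\right) 0 = 0$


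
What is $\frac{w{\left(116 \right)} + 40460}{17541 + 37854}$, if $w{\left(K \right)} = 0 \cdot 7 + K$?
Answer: $\frac{40576}{55395} \approx 0.73248$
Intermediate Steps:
$w{\left(K \right)} = K$ ($w{\left(K \right)} = 0 + K = K$)
$\frac{w{\left(116 \right)} + 40460}{17541 + 37854} = \frac{116 + 40460}{17541 + 37854} = \frac{40576}{55395}$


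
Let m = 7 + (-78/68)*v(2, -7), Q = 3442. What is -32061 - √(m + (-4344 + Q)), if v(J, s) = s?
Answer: -32061 - I*√1025338/34 ≈ -32061.0 - 29.782*I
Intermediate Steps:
m = 511/34 (m = 7 - 78/68*(-7) = 7 - 78*1/68*(-7) = 7 - 39/34*(-7) = 7 + 273/34 = 511/34 ≈ 15.029)
-32061 - √(m + (-4344 + Q)) = -32061 - √(511/34 + (-4344 + 3442)) = -32061 - √(511/34 - 902) = -32061 - √(-30157/34) = -32061 - I*√1025338/34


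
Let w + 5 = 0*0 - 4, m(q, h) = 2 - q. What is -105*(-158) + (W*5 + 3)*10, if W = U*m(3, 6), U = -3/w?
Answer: 49810/3 ≈ 16603.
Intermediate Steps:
w = -9 (w = -5 + (0*0 - 4) = -5 + (0 - 4) = -5 - 4 = -9)
U = ⅓ (U = -3/(-9) = -3*(-⅑) = ⅓ ≈ 0.33333)
W = -⅓ (W = (2 - 1*3)/3 = (2 - 3)/3 = (⅓)*(-1) = -⅓ ≈ -0.33333)
-105*(-158) + (W*5 + 3)*10 = -105*(-158) + (-⅓*5 + 3)*10 = 16590 + (-5/3 + 3)*10 = 16590 + (4/3)*10 = 16590 + 40/3 = 49810/3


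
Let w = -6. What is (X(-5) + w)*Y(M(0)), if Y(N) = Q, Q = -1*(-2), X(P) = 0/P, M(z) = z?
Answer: -12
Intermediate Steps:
X(P) = 0
Q = 2
Y(N) = 2
(X(-5) + w)*Y(M(0)) = (0 - 6)*2 = -6*2 = -12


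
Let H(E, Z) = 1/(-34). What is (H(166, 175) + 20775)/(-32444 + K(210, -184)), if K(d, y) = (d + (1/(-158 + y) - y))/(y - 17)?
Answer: -24277921479/37916803315 ≈ -0.64029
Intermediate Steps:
H(E, Z) = -1/34
K(d, y) = (d + 1/(-158 + y) - y)/(-17 + y)
(H(166, 175) + 20775)/(-32444 + K(210, -184)) = (-1/34 + 20775)/(-32444 + (1 - 1*(-184)² - 158*210 + 158*(-184) + 210*(-184))/(2686 + (-184)² - 175*(-184))) = 706349/(34*(-32444 + (1 - 1*33856 - 33180 - 29072 - 38640)/(2686 + 33856 + 32200))) = 706349/(34*(-32444 + (1 - 33856 - 33180 - 29072 - 38640)/68742)) = 706349/(34*(-32444 + (1/68742)*(-134747))) = 706349/(34*(-32444 - 134747/68742)) = 706349/(34*(-2230400195/68742)) = (706349/34)*(-68742/2230400195) = -24277921479/37916803315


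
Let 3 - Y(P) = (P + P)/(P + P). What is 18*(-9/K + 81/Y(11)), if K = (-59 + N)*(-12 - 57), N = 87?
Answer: 234765/322 ≈ 729.08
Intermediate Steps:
Y(P) = 2 (Y(P) = 3 - (P + P)/(P + P) = 3 - 2*P/(2*P) = 3 - 2*P*1/(2*P) = 3 - 1*1 = 3 - 1 = 2)
K = -1932 (K = (-59 + 87)*(-12 - 57) = 28*(-69) = -1932)
18*(-9/K + 81/Y(11)) = 18*(-9/(-1932) + 81/2) = 18*(-9*(-1/1932) + 81*(½)) = 18*(3/644 + 81/2) = 18*(26085/644) = 234765/322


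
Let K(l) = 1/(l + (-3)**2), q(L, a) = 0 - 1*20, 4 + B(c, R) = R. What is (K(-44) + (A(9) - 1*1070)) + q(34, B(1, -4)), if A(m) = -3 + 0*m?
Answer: -38256/35 ≈ -1093.0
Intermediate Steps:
B(c, R) = -4 + R
A(m) = -3 (A(m) = -3 + 0 = -3)
q(L, a) = -20 (q(L, a) = 0 - 20 = -20)
K(l) = 1/(9 + l) (K(l) = 1/(l + 9) = 1/(9 + l))
(K(-44) + (A(9) - 1*1070)) + q(34, B(1, -4)) = (1/(9 - 44) + (-3 - 1*1070)) - 20 = (1/(-35) + (-3 - 1070)) - 20 = (-1/35 - 1073) - 20 = -37556/35 - 20 = -38256/35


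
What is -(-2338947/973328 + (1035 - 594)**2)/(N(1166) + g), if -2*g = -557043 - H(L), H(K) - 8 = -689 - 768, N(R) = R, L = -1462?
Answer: -189291463821/271522498864 ≈ -0.69715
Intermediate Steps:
H(K) = -1449 (H(K) = 8 + (-689 - 768) = 8 - 1457 = -1449)
g = 277797 (g = -(-557043 - 1*(-1449))/2 = -(-557043 + 1449)/2 = -1/2*(-555594) = 277797)
-(-2338947/973328 + (1035 - 594)**2)/(N(1166) + g) = -(-2338947/973328 + (1035 - 594)**2)/(1166 + 277797) = -(-2338947*1/973328 + 441**2)/278963 = -(-2338947/973328 + 194481)/278963 = -189291463821/(973328*278963) = -1*189291463821/271522498864 = -189291463821/271522498864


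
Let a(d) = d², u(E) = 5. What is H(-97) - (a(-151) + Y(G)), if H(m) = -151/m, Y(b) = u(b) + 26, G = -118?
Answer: -2214553/97 ≈ -22830.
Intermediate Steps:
Y(b) = 31 (Y(b) = 5 + 26 = 31)
H(-97) - (a(-151) + Y(G)) = -151/(-97) - ((-151)² + 31) = -151*(-1/97) - (22801 + 31) = 151/97 - 1*22832 = 151/97 - 22832 = -2214553/97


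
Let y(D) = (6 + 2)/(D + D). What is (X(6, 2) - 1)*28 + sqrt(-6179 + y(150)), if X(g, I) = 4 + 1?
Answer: 112 + I*sqrt(1390269)/15 ≈ 112.0 + 78.606*I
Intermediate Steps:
X(g, I) = 5
y(D) = 4/D (y(D) = 8/((2*D)) = 8*(1/(2*D)) = 4/D)
(X(6, 2) - 1)*28 + sqrt(-6179 + y(150)) = (5 - 1)*28 + sqrt(-6179 + 4/150) = 4*28 + sqrt(-6179 + 4*(1/150)) = 112 + sqrt(-6179 + 2/75) = 112 + sqrt(-463423/75) = 112 + I*sqrt(1390269)/15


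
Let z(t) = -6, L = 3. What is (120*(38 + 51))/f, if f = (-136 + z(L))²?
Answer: 2670/5041 ≈ 0.52966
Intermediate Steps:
f = 20164 (f = (-136 - 6)² = (-142)² = 20164)
(120*(38 + 51))/f = (120*(38 + 51))/20164 = (120*89)*(1/20164) = 10680*(1/20164) = 2670/5041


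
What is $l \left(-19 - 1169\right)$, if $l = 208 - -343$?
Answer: $-654588$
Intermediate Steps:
$l = 551$ ($l = 208 + 343 = 551$)
$l \left(-19 - 1169\right) = 551 \left(-19 - 1169\right) = 551 \left(-1188\right) = -654588$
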